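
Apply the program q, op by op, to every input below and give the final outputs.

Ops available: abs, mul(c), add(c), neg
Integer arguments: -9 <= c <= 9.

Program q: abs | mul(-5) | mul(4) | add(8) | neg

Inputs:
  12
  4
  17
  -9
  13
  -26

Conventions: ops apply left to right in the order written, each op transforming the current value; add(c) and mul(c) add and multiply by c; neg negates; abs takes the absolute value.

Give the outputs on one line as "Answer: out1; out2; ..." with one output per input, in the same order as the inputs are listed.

Execution, op by op:
  12 -> 12 -> -60 -> -240 -> -232 -> 232
  4 -> 4 -> -20 -> -80 -> -72 -> 72
  17 -> 17 -> -85 -> -340 -> -332 -> 332
  -9 -> 9 -> -45 -> -180 -> -172 -> 172
  13 -> 13 -> -65 -> -260 -> -252 -> 252
  -26 -> 26 -> -130 -> -520 -> -512 -> 512

232; 72; 332; 172; 252; 512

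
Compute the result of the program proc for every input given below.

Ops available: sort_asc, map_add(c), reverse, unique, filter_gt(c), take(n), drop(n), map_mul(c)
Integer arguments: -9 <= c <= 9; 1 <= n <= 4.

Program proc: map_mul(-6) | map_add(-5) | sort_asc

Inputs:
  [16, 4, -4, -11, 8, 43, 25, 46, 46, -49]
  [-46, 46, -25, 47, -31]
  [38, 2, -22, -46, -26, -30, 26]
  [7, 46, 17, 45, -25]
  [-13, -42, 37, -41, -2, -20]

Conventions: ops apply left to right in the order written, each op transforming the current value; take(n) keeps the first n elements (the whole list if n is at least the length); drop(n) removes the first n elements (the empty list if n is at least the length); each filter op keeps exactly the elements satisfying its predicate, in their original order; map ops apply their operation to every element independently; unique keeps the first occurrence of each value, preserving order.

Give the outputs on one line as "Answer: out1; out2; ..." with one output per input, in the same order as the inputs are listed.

Execution, op by op:
  [16, 4, -4, -11, 8, 43, 25, 46, 46, -49] -> [-96, -24, 24, 66, -48, -258, -150, -276, -276, 294] -> [-101, -29, 19, 61, -53, -263, -155, -281, -281, 289] -> [-281, -281, -263, -155, -101, -53, -29, 19, 61, 289]
  [-46, 46, -25, 47, -31] -> [276, -276, 150, -282, 186] -> [271, -281, 145, -287, 181] -> [-287, -281, 145, 181, 271]
  [38, 2, -22, -46, -26, -30, 26] -> [-228, -12, 132, 276, 156, 180, -156] -> [-233, -17, 127, 271, 151, 175, -161] -> [-233, -161, -17, 127, 151, 175, 271]
  [7, 46, 17, 45, -25] -> [-42, -276, -102, -270, 150] -> [-47, -281, -107, -275, 145] -> [-281, -275, -107, -47, 145]
  [-13, -42, 37, -41, -2, -20] -> [78, 252, -222, 246, 12, 120] -> [73, 247, -227, 241, 7, 115] -> [-227, 7, 73, 115, 241, 247]

[-281, -281, -263, -155, -101, -53, -29, 19, 61, 289]; [-287, -281, 145, 181, 271]; [-233, -161, -17, 127, 151, 175, 271]; [-281, -275, -107, -47, 145]; [-227, 7, 73, 115, 241, 247]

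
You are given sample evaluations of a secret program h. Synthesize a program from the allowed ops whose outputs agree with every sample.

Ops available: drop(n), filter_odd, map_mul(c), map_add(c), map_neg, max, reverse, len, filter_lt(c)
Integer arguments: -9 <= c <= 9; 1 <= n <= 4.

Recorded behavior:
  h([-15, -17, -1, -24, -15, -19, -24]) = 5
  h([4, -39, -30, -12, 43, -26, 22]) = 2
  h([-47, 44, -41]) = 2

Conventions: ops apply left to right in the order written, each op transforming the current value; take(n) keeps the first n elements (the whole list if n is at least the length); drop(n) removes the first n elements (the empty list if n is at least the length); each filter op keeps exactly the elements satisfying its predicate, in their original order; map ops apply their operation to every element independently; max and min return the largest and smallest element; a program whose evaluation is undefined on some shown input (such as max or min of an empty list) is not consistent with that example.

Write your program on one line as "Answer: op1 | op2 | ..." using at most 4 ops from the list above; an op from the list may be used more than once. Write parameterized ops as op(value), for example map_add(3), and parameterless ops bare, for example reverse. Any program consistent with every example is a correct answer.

map_neg | filter_odd | len

Check, running the answer program on each example:
  [-15, -17, -1, -24, -15, -19, -24] -> [15, 17, 1, 24, 15, 19, 24] -> [15, 17, 1, 15, 19] -> 5
  [4, -39, -30, -12, 43, -26, 22] -> [-4, 39, 30, 12, -43, 26, -22] -> [39, -43] -> 2
  [-47, 44, -41] -> [47, -44, 41] -> [47, 41] -> 2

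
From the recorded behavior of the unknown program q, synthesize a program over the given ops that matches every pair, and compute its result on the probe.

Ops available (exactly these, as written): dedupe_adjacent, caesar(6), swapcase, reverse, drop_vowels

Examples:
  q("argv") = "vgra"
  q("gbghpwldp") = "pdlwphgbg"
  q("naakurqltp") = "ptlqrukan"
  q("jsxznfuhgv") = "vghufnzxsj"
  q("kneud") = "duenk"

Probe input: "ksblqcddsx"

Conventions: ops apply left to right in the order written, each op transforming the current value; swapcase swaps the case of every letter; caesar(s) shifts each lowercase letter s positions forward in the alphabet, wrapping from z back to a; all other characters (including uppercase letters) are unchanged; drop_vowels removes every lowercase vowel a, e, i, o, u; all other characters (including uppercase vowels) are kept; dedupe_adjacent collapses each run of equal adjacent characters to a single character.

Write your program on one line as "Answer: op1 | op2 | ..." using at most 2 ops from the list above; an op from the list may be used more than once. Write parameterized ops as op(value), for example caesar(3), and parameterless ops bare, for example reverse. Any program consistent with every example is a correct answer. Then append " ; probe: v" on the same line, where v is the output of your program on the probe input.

reverse | dedupe_adjacent ; probe: "xsdcqlbsk"

Check, running the answer program on each example:
  "argv" -> "vgra" -> "vgra"
  "gbghpwldp" -> "pdlwphgbg" -> "pdlwphgbg"
  "naakurqltp" -> "ptlqrukaan" -> "ptlqrukan"
  "jsxznfuhgv" -> "vghufnzxsj" -> "vghufnzxsj"
  "kneud" -> "duenk" -> "duenk"
  probe: "ksblqcddsx" -> "xsddcqlbsk" -> "xsdcqlbsk"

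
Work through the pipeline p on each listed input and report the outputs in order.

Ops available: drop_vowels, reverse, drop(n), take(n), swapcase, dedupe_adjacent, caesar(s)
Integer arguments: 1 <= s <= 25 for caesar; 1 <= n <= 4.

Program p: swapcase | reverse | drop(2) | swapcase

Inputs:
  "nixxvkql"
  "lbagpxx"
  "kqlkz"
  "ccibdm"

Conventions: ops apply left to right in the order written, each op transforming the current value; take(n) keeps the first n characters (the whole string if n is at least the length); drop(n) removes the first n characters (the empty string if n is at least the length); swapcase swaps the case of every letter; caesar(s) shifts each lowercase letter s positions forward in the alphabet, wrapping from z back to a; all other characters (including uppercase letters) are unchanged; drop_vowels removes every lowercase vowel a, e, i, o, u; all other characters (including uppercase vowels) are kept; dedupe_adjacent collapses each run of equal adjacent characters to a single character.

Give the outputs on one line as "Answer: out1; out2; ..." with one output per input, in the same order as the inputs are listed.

"kvxxin"; "pgabl"; "lqk"; "bicc"

Execution, op by op:
  "nixxvkql" -> "NIXXVKQL" -> "LQKVXXIN" -> "KVXXIN" -> "kvxxin"
  "lbagpxx" -> "LBAGPXX" -> "XXPGABL" -> "PGABL" -> "pgabl"
  "kqlkz" -> "KQLKZ" -> "ZKLQK" -> "LQK" -> "lqk"
  "ccibdm" -> "CCIBDM" -> "MDBICC" -> "BICC" -> "bicc"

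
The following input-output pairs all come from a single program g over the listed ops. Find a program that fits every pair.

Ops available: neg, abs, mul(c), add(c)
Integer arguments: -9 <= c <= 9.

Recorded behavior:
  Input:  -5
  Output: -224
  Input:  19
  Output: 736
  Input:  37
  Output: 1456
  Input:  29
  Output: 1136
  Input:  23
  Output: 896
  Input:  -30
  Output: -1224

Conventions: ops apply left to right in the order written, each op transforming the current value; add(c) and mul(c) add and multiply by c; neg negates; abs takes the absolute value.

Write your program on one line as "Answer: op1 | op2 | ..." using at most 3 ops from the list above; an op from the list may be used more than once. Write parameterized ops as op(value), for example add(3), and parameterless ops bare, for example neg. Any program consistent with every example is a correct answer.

mul(-5) | add(3) | mul(-8)

Check, running the answer program on each example:
  -5 -> 25 -> 28 -> -224
  19 -> -95 -> -92 -> 736
  37 -> -185 -> -182 -> 1456
  29 -> -145 -> -142 -> 1136
  23 -> -115 -> -112 -> 896
  -30 -> 150 -> 153 -> -1224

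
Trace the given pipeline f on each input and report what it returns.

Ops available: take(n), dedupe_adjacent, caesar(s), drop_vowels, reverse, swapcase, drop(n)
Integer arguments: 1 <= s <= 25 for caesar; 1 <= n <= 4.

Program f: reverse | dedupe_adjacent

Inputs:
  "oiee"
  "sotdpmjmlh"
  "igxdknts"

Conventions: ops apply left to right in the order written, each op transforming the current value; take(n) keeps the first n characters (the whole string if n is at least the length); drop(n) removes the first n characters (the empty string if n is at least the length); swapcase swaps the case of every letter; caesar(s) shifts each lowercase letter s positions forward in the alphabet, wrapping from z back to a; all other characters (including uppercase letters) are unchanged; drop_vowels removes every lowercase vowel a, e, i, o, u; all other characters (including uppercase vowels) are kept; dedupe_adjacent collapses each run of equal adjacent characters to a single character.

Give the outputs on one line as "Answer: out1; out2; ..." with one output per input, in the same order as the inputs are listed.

Execution, op by op:
  "oiee" -> "eeio" -> "eio"
  "sotdpmjmlh" -> "hlmjmpdtos" -> "hlmjmpdtos"
  "igxdknts" -> "stnkdxgi" -> "stnkdxgi"

"eio"; "hlmjmpdtos"; "stnkdxgi"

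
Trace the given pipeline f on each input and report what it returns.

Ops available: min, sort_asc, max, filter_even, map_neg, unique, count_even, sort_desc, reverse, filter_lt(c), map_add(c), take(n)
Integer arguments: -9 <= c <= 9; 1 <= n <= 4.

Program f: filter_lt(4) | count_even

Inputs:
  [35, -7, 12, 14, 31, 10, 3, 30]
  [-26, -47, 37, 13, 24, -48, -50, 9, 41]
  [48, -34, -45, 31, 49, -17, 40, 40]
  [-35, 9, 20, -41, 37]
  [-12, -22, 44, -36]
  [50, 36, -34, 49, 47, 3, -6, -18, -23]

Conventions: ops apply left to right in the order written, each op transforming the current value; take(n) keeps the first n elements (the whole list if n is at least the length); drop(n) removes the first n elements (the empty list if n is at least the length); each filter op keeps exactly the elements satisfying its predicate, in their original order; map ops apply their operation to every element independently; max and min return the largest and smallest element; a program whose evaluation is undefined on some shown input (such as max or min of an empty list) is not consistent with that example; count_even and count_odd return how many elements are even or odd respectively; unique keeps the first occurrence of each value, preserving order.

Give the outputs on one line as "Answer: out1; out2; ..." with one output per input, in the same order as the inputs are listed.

Execution, op by op:
  [35, -7, 12, 14, 31, 10, 3, 30] -> [-7, 3] -> 0
  [-26, -47, 37, 13, 24, -48, -50, 9, 41] -> [-26, -47, -48, -50] -> 3
  [48, -34, -45, 31, 49, -17, 40, 40] -> [-34, -45, -17] -> 1
  [-35, 9, 20, -41, 37] -> [-35, -41] -> 0
  [-12, -22, 44, -36] -> [-12, -22, -36] -> 3
  [50, 36, -34, 49, 47, 3, -6, -18, -23] -> [-34, 3, -6, -18, -23] -> 3

0; 3; 1; 0; 3; 3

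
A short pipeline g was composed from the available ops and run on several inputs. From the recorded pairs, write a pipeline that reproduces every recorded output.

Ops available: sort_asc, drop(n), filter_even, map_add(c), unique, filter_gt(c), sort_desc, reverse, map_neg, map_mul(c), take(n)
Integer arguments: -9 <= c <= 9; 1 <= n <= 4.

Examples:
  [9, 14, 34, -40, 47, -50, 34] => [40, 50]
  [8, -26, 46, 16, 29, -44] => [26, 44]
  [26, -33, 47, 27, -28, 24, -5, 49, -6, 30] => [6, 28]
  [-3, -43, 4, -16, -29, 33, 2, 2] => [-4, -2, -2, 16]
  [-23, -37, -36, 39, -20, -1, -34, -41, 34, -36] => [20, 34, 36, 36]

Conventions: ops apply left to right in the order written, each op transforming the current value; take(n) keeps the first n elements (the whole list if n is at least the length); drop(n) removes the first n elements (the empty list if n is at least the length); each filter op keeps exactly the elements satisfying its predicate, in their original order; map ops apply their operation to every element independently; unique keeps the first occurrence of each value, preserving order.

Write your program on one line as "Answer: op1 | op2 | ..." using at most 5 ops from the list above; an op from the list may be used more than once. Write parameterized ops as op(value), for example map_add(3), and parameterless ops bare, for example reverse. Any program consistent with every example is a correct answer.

map_neg | sort_asc | filter_even | filter_gt(-5)

Check, running the answer program on each example:
  [9, 14, 34, -40, 47, -50, 34] -> [-9, -14, -34, 40, -47, 50, -34] -> [-47, -34, -34, -14, -9, 40, 50] -> [-34, -34, -14, 40, 50] -> [40, 50]
  [8, -26, 46, 16, 29, -44] -> [-8, 26, -46, -16, -29, 44] -> [-46, -29, -16, -8, 26, 44] -> [-46, -16, -8, 26, 44] -> [26, 44]
  [26, -33, 47, 27, -28, 24, -5, 49, -6, 30] -> [-26, 33, -47, -27, 28, -24, 5, -49, 6, -30] -> [-49, -47, -30, -27, -26, -24, 5, 6, 28, 33] -> [-30, -26, -24, 6, 28] -> [6, 28]
  [-3, -43, 4, -16, -29, 33, 2, 2] -> [3, 43, -4, 16, 29, -33, -2, -2] -> [-33, -4, -2, -2, 3, 16, 29, 43] -> [-4, -2, -2, 16] -> [-4, -2, -2, 16]
  [-23, -37, -36, 39, -20, -1, -34, -41, 34, -36] -> [23, 37, 36, -39, 20, 1, 34, 41, -34, 36] -> [-39, -34, 1, 20, 23, 34, 36, 36, 37, 41] -> [-34, 20, 34, 36, 36] -> [20, 34, 36, 36]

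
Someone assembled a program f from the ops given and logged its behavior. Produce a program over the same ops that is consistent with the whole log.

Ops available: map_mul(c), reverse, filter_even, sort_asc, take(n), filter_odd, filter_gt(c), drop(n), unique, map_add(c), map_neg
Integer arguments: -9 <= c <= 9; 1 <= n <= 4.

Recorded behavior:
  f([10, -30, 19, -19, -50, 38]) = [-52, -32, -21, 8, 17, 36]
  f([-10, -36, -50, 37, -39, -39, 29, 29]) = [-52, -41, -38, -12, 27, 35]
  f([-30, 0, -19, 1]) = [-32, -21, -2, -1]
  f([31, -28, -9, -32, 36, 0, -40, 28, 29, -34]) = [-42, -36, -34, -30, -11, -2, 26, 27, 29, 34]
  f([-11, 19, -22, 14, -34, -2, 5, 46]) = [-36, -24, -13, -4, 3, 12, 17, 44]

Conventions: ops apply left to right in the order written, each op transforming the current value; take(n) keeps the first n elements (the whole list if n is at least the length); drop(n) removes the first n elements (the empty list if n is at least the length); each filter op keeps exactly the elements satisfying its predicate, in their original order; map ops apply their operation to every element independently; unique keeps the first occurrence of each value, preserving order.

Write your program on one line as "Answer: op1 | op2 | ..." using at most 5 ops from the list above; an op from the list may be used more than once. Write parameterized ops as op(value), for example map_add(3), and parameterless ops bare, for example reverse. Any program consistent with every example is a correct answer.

unique | sort_asc | map_add(6) | map_add(-8)

Check, running the answer program on each example:
  [10, -30, 19, -19, -50, 38] -> [10, -30, 19, -19, -50, 38] -> [-50, -30, -19, 10, 19, 38] -> [-44, -24, -13, 16, 25, 44] -> [-52, -32, -21, 8, 17, 36]
  [-10, -36, -50, 37, -39, -39, 29, 29] -> [-10, -36, -50, 37, -39, 29] -> [-50, -39, -36, -10, 29, 37] -> [-44, -33, -30, -4, 35, 43] -> [-52, -41, -38, -12, 27, 35]
  [-30, 0, -19, 1] -> [-30, 0, -19, 1] -> [-30, -19, 0, 1] -> [-24, -13, 6, 7] -> [-32, -21, -2, -1]
  [31, -28, -9, -32, 36, 0, -40, 28, 29, -34] -> [31, -28, -9, -32, 36, 0, -40, 28, 29, -34] -> [-40, -34, -32, -28, -9, 0, 28, 29, 31, 36] -> [-34, -28, -26, -22, -3, 6, 34, 35, 37, 42] -> [-42, -36, -34, -30, -11, -2, 26, 27, 29, 34]
  [-11, 19, -22, 14, -34, -2, 5, 46] -> [-11, 19, -22, 14, -34, -2, 5, 46] -> [-34, -22, -11, -2, 5, 14, 19, 46] -> [-28, -16, -5, 4, 11, 20, 25, 52] -> [-36, -24, -13, -4, 3, 12, 17, 44]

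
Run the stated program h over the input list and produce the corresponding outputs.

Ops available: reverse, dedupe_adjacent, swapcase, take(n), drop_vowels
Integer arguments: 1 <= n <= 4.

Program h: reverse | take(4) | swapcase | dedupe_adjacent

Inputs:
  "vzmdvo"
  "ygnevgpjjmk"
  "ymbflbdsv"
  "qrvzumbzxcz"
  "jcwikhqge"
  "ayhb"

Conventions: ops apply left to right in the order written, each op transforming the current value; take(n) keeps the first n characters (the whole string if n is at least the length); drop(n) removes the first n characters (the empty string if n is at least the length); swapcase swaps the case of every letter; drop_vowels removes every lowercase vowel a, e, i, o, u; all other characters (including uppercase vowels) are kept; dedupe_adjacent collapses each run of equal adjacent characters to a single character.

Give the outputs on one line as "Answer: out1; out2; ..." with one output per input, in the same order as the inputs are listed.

"OVDM"; "KMJ"; "VSDB"; "ZCXZ"; "EGQH"; "BHYA"

Execution, op by op:
  "vzmdvo" -> "ovdmzv" -> "ovdm" -> "OVDM" -> "OVDM"
  "ygnevgpjjmk" -> "kmjjpgvengy" -> "kmjj" -> "KMJJ" -> "KMJ"
  "ymbflbdsv" -> "vsdblfbmy" -> "vsdb" -> "VSDB" -> "VSDB"
  "qrvzumbzxcz" -> "zcxzbmuzvrq" -> "zcxz" -> "ZCXZ" -> "ZCXZ"
  "jcwikhqge" -> "egqhkiwcj" -> "egqh" -> "EGQH" -> "EGQH"
  "ayhb" -> "bhya" -> "bhya" -> "BHYA" -> "BHYA"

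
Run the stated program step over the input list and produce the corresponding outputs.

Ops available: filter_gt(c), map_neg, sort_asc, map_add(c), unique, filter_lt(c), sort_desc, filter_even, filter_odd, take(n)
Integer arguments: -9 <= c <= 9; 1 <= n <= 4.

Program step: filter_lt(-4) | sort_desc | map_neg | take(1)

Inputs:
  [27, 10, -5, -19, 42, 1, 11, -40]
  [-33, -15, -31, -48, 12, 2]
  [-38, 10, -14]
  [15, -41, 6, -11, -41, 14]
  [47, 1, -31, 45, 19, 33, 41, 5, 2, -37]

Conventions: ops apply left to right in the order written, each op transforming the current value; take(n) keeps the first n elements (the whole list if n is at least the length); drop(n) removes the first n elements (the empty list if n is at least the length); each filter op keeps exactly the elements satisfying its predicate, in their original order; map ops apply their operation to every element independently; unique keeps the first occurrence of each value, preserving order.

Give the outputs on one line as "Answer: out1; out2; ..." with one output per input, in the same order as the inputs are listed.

[5]; [15]; [14]; [11]; [31]

Execution, op by op:
  [27, 10, -5, -19, 42, 1, 11, -40] -> [-5, -19, -40] -> [-5, -19, -40] -> [5, 19, 40] -> [5]
  [-33, -15, -31, -48, 12, 2] -> [-33, -15, -31, -48] -> [-15, -31, -33, -48] -> [15, 31, 33, 48] -> [15]
  [-38, 10, -14] -> [-38, -14] -> [-14, -38] -> [14, 38] -> [14]
  [15, -41, 6, -11, -41, 14] -> [-41, -11, -41] -> [-11, -41, -41] -> [11, 41, 41] -> [11]
  [47, 1, -31, 45, 19, 33, 41, 5, 2, -37] -> [-31, -37] -> [-31, -37] -> [31, 37] -> [31]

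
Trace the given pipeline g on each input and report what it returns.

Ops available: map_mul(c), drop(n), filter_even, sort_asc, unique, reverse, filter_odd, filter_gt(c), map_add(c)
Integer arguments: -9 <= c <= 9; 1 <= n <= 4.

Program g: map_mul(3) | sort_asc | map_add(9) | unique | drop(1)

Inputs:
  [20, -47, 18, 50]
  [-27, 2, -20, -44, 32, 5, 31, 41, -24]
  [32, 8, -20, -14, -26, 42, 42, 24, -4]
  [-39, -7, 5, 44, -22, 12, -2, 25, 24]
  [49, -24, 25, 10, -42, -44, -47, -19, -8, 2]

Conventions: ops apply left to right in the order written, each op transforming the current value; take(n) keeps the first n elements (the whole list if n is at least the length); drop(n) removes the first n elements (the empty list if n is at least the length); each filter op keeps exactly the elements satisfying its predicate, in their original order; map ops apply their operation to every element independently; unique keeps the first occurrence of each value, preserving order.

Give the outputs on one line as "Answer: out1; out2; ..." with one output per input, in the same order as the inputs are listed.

Execution, op by op:
  [20, -47, 18, 50] -> [60, -141, 54, 150] -> [-141, 54, 60, 150] -> [-132, 63, 69, 159] -> [-132, 63, 69, 159] -> [63, 69, 159]
  [-27, 2, -20, -44, 32, 5, 31, 41, -24] -> [-81, 6, -60, -132, 96, 15, 93, 123, -72] -> [-132, -81, -72, -60, 6, 15, 93, 96, 123] -> [-123, -72, -63, -51, 15, 24, 102, 105, 132] -> [-123, -72, -63, -51, 15, 24, 102, 105, 132] -> [-72, -63, -51, 15, 24, 102, 105, 132]
  [32, 8, -20, -14, -26, 42, 42, 24, -4] -> [96, 24, -60, -42, -78, 126, 126, 72, -12] -> [-78, -60, -42, -12, 24, 72, 96, 126, 126] -> [-69, -51, -33, -3, 33, 81, 105, 135, 135] -> [-69, -51, -33, -3, 33, 81, 105, 135] -> [-51, -33, -3, 33, 81, 105, 135]
  [-39, -7, 5, 44, -22, 12, -2, 25, 24] -> [-117, -21, 15, 132, -66, 36, -6, 75, 72] -> [-117, -66, -21, -6, 15, 36, 72, 75, 132] -> [-108, -57, -12, 3, 24, 45, 81, 84, 141] -> [-108, -57, -12, 3, 24, 45, 81, 84, 141] -> [-57, -12, 3, 24, 45, 81, 84, 141]
  [49, -24, 25, 10, -42, -44, -47, -19, -8, 2] -> [147, -72, 75, 30, -126, -132, -141, -57, -24, 6] -> [-141, -132, -126, -72, -57, -24, 6, 30, 75, 147] -> [-132, -123, -117, -63, -48, -15, 15, 39, 84, 156] -> [-132, -123, -117, -63, -48, -15, 15, 39, 84, 156] -> [-123, -117, -63, -48, -15, 15, 39, 84, 156]

[63, 69, 159]; [-72, -63, -51, 15, 24, 102, 105, 132]; [-51, -33, -3, 33, 81, 105, 135]; [-57, -12, 3, 24, 45, 81, 84, 141]; [-123, -117, -63, -48, -15, 15, 39, 84, 156]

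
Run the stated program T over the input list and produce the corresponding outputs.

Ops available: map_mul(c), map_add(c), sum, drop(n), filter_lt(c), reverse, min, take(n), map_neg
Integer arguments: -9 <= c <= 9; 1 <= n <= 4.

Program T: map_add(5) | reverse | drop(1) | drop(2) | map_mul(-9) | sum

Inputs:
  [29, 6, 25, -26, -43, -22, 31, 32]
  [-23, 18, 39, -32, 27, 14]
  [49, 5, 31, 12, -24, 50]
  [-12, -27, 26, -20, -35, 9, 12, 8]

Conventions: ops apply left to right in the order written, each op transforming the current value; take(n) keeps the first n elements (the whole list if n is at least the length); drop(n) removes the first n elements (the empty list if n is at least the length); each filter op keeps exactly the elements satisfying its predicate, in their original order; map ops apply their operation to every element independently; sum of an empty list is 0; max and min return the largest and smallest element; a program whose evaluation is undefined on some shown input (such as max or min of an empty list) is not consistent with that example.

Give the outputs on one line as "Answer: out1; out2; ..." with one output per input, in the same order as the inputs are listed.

Execution, op by op:
  [29, 6, 25, -26, -43, -22, 31, 32] -> [34, 11, 30, -21, -38, -17, 36, 37] -> [37, 36, -17, -38, -21, 30, 11, 34] -> [36, -17, -38, -21, 30, 11, 34] -> [-38, -21, 30, 11, 34] -> [342, 189, -270, -99, -306] -> -144
  [-23, 18, 39, -32, 27, 14] -> [-18, 23, 44, -27, 32, 19] -> [19, 32, -27, 44, 23, -18] -> [32, -27, 44, 23, -18] -> [44, 23, -18] -> [-396, -207, 162] -> -441
  [49, 5, 31, 12, -24, 50] -> [54, 10, 36, 17, -19, 55] -> [55, -19, 17, 36, 10, 54] -> [-19, 17, 36, 10, 54] -> [36, 10, 54] -> [-324, -90, -486] -> -900
  [-12, -27, 26, -20, -35, 9, 12, 8] -> [-7, -22, 31, -15, -30, 14, 17, 13] -> [13, 17, 14, -30, -15, 31, -22, -7] -> [17, 14, -30, -15, 31, -22, -7] -> [-30, -15, 31, -22, -7] -> [270, 135, -279, 198, 63] -> 387

-144; -441; -900; 387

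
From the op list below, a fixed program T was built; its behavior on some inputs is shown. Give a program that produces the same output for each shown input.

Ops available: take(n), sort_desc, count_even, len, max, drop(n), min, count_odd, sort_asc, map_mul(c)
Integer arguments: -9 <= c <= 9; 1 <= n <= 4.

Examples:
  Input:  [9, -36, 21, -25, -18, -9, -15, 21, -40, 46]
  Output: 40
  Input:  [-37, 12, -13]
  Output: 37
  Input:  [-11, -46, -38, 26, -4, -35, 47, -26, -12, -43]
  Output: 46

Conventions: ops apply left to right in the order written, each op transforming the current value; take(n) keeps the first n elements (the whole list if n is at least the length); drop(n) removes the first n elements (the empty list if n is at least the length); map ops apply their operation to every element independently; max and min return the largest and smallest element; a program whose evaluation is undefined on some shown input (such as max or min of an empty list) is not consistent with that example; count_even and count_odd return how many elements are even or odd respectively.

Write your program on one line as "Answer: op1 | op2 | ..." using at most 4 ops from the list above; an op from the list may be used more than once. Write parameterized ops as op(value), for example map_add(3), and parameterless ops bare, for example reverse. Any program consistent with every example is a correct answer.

sort_asc | take(2) | map_mul(-1) | max

Check, running the answer program on each example:
  [9, -36, 21, -25, -18, -9, -15, 21, -40, 46] -> [-40, -36, -25, -18, -15, -9, 9, 21, 21, 46] -> [-40, -36] -> [40, 36] -> 40
  [-37, 12, -13] -> [-37, -13, 12] -> [-37, -13] -> [37, 13] -> 37
  [-11, -46, -38, 26, -4, -35, 47, -26, -12, -43] -> [-46, -43, -38, -35, -26, -12, -11, -4, 26, 47] -> [-46, -43] -> [46, 43] -> 46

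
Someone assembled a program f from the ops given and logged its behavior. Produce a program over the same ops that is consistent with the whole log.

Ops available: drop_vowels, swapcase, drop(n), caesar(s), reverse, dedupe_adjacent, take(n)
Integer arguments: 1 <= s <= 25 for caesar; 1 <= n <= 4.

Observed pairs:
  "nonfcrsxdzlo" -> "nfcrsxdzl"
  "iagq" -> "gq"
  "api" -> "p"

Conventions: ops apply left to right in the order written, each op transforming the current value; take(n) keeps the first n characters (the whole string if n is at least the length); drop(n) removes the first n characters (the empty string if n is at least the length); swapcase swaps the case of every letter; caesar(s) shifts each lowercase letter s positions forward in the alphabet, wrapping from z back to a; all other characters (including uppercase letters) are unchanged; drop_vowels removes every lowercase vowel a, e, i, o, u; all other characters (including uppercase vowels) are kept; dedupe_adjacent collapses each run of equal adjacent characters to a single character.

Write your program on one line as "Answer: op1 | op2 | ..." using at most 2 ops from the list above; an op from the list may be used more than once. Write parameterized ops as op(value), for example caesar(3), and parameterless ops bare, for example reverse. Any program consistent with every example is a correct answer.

drop(1) | drop_vowels

Check, running the answer program on each example:
  "nonfcrsxdzlo" -> "onfcrsxdzlo" -> "nfcrsxdzl"
  "iagq" -> "agq" -> "gq"
  "api" -> "pi" -> "p"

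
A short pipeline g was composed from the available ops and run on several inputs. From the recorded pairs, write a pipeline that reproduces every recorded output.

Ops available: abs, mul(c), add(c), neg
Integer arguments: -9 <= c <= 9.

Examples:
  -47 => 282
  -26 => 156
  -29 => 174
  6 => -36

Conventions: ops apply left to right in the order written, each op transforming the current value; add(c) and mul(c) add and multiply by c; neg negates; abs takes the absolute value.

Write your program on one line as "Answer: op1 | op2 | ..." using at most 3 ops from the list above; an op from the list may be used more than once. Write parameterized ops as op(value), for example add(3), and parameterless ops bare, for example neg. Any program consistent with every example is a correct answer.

neg | mul(6)

Check, running the answer program on each example:
  -47 -> 47 -> 282
  -26 -> 26 -> 156
  -29 -> 29 -> 174
  6 -> -6 -> -36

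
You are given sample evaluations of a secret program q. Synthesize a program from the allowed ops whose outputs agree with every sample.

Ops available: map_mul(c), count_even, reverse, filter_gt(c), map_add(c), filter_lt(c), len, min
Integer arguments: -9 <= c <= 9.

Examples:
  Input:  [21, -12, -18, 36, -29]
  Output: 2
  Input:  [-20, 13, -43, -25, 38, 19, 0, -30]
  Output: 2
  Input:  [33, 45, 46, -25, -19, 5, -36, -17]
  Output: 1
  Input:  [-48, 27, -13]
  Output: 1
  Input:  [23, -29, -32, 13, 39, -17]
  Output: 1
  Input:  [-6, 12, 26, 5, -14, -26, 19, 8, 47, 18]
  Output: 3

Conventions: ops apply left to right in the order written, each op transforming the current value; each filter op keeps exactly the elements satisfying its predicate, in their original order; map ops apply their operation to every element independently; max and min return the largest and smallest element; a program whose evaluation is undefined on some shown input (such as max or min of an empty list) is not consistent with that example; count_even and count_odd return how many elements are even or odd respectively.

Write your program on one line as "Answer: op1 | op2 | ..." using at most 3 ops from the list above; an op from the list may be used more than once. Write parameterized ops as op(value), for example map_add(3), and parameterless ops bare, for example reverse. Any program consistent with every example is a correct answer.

map_mul(9) | filter_lt(-9) | count_even

Check, running the answer program on each example:
  [21, -12, -18, 36, -29] -> [189, -108, -162, 324, -261] -> [-108, -162, -261] -> 2
  [-20, 13, -43, -25, 38, 19, 0, -30] -> [-180, 117, -387, -225, 342, 171, 0, -270] -> [-180, -387, -225, -270] -> 2
  [33, 45, 46, -25, -19, 5, -36, -17] -> [297, 405, 414, -225, -171, 45, -324, -153] -> [-225, -171, -324, -153] -> 1
  [-48, 27, -13] -> [-432, 243, -117] -> [-432, -117] -> 1
  [23, -29, -32, 13, 39, -17] -> [207, -261, -288, 117, 351, -153] -> [-261, -288, -153] -> 1
  [-6, 12, 26, 5, -14, -26, 19, 8, 47, 18] -> [-54, 108, 234, 45, -126, -234, 171, 72, 423, 162] -> [-54, -126, -234] -> 3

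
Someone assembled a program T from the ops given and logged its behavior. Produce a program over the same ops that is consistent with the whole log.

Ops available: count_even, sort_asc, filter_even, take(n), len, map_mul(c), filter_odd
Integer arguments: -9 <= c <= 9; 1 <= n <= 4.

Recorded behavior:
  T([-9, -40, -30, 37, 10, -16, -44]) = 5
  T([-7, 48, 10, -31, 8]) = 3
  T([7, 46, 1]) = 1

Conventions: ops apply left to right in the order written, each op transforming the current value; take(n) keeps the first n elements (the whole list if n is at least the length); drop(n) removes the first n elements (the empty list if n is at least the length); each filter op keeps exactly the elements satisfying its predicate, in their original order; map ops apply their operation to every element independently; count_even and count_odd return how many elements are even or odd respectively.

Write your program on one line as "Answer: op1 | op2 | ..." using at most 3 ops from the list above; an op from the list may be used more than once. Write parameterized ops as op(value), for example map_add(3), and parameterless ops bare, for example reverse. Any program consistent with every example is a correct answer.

sort_asc | filter_even | len

Check, running the answer program on each example:
  [-9, -40, -30, 37, 10, -16, -44] -> [-44, -40, -30, -16, -9, 10, 37] -> [-44, -40, -30, -16, 10] -> 5
  [-7, 48, 10, -31, 8] -> [-31, -7, 8, 10, 48] -> [8, 10, 48] -> 3
  [7, 46, 1] -> [1, 7, 46] -> [46] -> 1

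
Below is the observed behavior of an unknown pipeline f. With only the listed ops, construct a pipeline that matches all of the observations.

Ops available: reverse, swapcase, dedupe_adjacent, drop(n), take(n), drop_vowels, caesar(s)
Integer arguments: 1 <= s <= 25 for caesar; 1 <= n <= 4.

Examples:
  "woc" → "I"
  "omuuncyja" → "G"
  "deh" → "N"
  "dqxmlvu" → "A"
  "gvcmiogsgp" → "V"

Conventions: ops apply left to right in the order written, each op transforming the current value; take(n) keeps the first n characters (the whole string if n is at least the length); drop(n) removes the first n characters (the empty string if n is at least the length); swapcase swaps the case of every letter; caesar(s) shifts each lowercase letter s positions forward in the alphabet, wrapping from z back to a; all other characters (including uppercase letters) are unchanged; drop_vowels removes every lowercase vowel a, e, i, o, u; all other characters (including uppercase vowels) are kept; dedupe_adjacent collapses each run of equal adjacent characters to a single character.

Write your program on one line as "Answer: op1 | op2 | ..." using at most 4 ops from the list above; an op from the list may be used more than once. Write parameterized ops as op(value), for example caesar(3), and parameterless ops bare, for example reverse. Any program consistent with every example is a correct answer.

reverse | caesar(6) | take(1) | swapcase

Check, running the answer program on each example:
  "woc" -> "cow" -> "iuc" -> "i" -> "I"
  "omuuncyja" -> "ajycnuumo" -> "gpeitaasu" -> "g" -> "G"
  "deh" -> "hed" -> "nkj" -> "n" -> "N"
  "dqxmlvu" -> "uvlmxqd" -> "abrsdwj" -> "a" -> "A"
  "gvcmiogsgp" -> "pgsgoimcvg" -> "vmymuosibm" -> "v" -> "V"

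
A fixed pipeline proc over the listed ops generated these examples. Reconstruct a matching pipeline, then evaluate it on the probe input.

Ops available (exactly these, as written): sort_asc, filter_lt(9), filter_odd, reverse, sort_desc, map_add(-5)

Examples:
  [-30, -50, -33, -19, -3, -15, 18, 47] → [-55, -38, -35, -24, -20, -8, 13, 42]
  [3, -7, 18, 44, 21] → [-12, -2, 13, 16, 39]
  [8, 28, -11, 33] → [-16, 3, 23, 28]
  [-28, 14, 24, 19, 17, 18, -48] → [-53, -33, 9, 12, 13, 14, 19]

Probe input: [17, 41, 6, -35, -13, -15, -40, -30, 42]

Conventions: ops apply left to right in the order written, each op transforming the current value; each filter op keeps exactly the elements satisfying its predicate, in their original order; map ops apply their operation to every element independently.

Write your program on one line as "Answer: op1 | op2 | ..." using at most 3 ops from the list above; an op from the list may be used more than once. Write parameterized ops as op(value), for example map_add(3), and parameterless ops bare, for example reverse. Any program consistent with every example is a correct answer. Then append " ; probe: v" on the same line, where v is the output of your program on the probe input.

map_add(-5) | sort_asc ; probe: [-45, -40, -35, -20, -18, 1, 12, 36, 37]

Check, running the answer program on each example:
  [-30, -50, -33, -19, -3, -15, 18, 47] -> [-35, -55, -38, -24, -8, -20, 13, 42] -> [-55, -38, -35, -24, -20, -8, 13, 42]
  [3, -7, 18, 44, 21] -> [-2, -12, 13, 39, 16] -> [-12, -2, 13, 16, 39]
  [8, 28, -11, 33] -> [3, 23, -16, 28] -> [-16, 3, 23, 28]
  [-28, 14, 24, 19, 17, 18, -48] -> [-33, 9, 19, 14, 12, 13, -53] -> [-53, -33, 9, 12, 13, 14, 19]
  probe: [17, 41, 6, -35, -13, -15, -40, -30, 42] -> [12, 36, 1, -40, -18, -20, -45, -35, 37] -> [-45, -40, -35, -20, -18, 1, 12, 36, 37]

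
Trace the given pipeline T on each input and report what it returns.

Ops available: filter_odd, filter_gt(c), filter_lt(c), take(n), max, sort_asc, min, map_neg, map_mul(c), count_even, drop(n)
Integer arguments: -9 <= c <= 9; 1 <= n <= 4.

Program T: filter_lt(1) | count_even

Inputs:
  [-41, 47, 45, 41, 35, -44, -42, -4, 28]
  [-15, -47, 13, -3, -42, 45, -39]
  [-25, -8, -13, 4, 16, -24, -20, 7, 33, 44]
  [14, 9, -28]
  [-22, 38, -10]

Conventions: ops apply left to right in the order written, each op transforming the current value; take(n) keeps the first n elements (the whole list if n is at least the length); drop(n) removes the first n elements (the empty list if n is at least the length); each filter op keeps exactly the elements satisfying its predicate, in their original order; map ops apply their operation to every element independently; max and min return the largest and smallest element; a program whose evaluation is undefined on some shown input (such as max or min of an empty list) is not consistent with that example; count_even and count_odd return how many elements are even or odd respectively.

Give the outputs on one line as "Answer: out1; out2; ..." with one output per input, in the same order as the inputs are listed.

3; 1; 3; 1; 2

Execution, op by op:
  [-41, 47, 45, 41, 35, -44, -42, -4, 28] -> [-41, -44, -42, -4] -> 3
  [-15, -47, 13, -3, -42, 45, -39] -> [-15, -47, -3, -42, -39] -> 1
  [-25, -8, -13, 4, 16, -24, -20, 7, 33, 44] -> [-25, -8, -13, -24, -20] -> 3
  [14, 9, -28] -> [-28] -> 1
  [-22, 38, -10] -> [-22, -10] -> 2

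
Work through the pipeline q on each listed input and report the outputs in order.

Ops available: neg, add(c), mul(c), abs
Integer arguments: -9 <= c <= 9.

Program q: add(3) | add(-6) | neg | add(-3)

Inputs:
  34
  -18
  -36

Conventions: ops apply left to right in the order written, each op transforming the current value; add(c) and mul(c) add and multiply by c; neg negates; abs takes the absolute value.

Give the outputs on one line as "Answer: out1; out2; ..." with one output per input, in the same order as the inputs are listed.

-34; 18; 36

Execution, op by op:
  34 -> 37 -> 31 -> -31 -> -34
  -18 -> -15 -> -21 -> 21 -> 18
  -36 -> -33 -> -39 -> 39 -> 36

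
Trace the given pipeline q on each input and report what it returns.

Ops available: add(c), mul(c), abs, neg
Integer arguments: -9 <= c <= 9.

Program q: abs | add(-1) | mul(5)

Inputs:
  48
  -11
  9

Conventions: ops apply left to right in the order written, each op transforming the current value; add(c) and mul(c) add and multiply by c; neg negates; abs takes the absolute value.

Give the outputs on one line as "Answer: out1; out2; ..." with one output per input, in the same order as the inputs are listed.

235; 50; 40

Execution, op by op:
  48 -> 48 -> 47 -> 235
  -11 -> 11 -> 10 -> 50
  9 -> 9 -> 8 -> 40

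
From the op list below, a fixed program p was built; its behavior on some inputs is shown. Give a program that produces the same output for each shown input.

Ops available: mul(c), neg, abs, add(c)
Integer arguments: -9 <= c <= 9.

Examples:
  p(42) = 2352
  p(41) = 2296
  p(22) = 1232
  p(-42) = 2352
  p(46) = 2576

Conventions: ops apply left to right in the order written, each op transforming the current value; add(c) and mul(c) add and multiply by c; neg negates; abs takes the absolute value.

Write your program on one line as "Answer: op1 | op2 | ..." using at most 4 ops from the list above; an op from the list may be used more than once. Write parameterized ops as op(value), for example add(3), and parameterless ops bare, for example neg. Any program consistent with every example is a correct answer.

mul(7) | abs | mul(-8) | abs

Check, running the answer program on each example:
  42 -> 294 -> 294 -> -2352 -> 2352
  41 -> 287 -> 287 -> -2296 -> 2296
  22 -> 154 -> 154 -> -1232 -> 1232
  -42 -> -294 -> 294 -> -2352 -> 2352
  46 -> 322 -> 322 -> -2576 -> 2576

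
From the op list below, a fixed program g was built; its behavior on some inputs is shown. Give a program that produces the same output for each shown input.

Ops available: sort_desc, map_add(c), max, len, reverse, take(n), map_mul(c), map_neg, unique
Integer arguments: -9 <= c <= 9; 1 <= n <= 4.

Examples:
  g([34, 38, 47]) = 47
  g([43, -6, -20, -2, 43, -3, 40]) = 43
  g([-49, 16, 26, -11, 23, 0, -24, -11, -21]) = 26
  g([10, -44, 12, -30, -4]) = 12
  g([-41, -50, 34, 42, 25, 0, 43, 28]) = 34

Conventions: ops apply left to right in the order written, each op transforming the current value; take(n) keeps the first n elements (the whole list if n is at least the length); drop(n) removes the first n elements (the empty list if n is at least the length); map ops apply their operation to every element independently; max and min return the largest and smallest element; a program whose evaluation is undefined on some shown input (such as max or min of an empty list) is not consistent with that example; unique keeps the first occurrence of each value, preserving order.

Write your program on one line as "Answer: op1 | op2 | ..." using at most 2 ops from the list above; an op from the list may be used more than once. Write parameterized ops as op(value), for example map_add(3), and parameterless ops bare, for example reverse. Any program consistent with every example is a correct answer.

take(3) | max

Check, running the answer program on each example:
  [34, 38, 47] -> [34, 38, 47] -> 47
  [43, -6, -20, -2, 43, -3, 40] -> [43, -6, -20] -> 43
  [-49, 16, 26, -11, 23, 0, -24, -11, -21] -> [-49, 16, 26] -> 26
  [10, -44, 12, -30, -4] -> [10, -44, 12] -> 12
  [-41, -50, 34, 42, 25, 0, 43, 28] -> [-41, -50, 34] -> 34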